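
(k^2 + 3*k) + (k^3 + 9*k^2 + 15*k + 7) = k^3 + 10*k^2 + 18*k + 7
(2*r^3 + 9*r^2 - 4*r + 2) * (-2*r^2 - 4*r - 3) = -4*r^5 - 26*r^4 - 34*r^3 - 15*r^2 + 4*r - 6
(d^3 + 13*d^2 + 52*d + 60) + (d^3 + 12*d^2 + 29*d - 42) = 2*d^3 + 25*d^2 + 81*d + 18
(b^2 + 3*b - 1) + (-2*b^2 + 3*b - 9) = -b^2 + 6*b - 10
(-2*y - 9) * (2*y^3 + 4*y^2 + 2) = -4*y^4 - 26*y^3 - 36*y^2 - 4*y - 18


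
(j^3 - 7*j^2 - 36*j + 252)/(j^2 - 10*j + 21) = (j^2 - 36)/(j - 3)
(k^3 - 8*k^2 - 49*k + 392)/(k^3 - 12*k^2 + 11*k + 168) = (k + 7)/(k + 3)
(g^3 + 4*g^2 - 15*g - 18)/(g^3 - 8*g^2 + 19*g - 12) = (g^2 + 7*g + 6)/(g^2 - 5*g + 4)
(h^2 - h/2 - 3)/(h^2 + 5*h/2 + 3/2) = (h - 2)/(h + 1)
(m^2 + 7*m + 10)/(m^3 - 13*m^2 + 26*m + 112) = (m + 5)/(m^2 - 15*m + 56)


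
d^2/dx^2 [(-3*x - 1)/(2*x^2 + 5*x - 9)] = 2*(-(3*x + 1)*(4*x + 5)^2 + (18*x + 17)*(2*x^2 + 5*x - 9))/(2*x^2 + 5*x - 9)^3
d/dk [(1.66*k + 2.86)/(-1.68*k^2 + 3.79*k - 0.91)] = (2.7888*k^2 + 9.6096*k - 12.35)/(2.8224*k^4 - 12.7344*k^3 + 17.4217*k^2 - 6.8978*k + 0.8281)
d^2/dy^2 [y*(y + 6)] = 2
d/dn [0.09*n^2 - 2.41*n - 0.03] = 0.18*n - 2.41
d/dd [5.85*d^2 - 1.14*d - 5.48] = 11.7*d - 1.14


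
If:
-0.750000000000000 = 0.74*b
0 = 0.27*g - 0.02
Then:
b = -1.01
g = 0.07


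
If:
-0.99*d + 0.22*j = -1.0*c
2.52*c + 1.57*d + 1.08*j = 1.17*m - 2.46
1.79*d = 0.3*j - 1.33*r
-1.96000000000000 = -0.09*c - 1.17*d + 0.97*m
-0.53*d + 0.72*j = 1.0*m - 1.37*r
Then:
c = 0.24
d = -0.84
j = -4.87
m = -3.02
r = 0.03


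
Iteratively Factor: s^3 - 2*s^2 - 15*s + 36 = (s - 3)*(s^2 + s - 12) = (s - 3)^2*(s + 4)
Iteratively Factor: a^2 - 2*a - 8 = (a + 2)*(a - 4)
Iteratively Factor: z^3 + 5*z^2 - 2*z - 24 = (z - 2)*(z^2 + 7*z + 12) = (z - 2)*(z + 4)*(z + 3)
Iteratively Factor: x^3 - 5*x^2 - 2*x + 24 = (x + 2)*(x^2 - 7*x + 12) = (x - 3)*(x + 2)*(x - 4)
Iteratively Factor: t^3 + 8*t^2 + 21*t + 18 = (t + 3)*(t^2 + 5*t + 6) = (t + 2)*(t + 3)*(t + 3)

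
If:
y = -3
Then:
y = -3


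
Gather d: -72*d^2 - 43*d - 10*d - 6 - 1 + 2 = -72*d^2 - 53*d - 5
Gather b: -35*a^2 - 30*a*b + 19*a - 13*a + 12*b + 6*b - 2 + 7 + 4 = -35*a^2 + 6*a + b*(18 - 30*a) + 9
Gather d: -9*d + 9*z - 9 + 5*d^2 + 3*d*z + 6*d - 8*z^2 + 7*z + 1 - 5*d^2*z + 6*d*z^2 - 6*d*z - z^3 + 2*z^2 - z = d^2*(5 - 5*z) + d*(6*z^2 - 3*z - 3) - z^3 - 6*z^2 + 15*z - 8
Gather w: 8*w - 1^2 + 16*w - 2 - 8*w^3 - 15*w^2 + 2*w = -8*w^3 - 15*w^2 + 26*w - 3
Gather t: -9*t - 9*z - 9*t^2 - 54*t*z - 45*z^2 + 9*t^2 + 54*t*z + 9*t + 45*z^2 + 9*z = 0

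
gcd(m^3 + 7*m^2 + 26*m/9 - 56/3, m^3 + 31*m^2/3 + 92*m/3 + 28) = m^2 + 25*m/3 + 14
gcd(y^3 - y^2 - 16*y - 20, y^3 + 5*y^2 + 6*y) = y + 2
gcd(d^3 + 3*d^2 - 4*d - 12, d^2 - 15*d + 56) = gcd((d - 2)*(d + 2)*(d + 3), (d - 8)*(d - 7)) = 1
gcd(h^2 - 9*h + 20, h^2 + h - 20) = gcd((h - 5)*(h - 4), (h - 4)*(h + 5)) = h - 4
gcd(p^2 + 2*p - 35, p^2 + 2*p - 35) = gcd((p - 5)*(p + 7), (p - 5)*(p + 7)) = p^2 + 2*p - 35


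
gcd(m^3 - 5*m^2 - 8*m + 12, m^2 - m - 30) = m - 6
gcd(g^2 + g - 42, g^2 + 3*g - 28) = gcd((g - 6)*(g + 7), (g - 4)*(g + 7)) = g + 7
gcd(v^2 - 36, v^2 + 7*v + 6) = v + 6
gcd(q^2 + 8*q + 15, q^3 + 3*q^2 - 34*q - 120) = q + 5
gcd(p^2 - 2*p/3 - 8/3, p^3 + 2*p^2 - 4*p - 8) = p - 2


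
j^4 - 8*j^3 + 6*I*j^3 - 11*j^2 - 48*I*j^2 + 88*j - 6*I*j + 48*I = (j - 8)*(j + I)*(j + 2*I)*(j + 3*I)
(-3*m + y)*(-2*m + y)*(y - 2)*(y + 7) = 6*m^2*y^2 + 30*m^2*y - 84*m^2 - 5*m*y^3 - 25*m*y^2 + 70*m*y + y^4 + 5*y^3 - 14*y^2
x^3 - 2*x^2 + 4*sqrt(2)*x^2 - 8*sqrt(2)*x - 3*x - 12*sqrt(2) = (x - 3)*(x + 1)*(x + 4*sqrt(2))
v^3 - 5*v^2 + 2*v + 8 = (v - 4)*(v - 2)*(v + 1)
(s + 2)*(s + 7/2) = s^2 + 11*s/2 + 7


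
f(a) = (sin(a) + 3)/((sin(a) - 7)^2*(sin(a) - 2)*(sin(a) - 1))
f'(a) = cos(a)/((sin(a) - 7)^2*(sin(a) - 2)*(sin(a) - 1)) - (sin(a) + 3)*cos(a)/((sin(a) - 7)^2*(sin(a) - 2)*(sin(a) - 1)^2) - (sin(a) + 3)*cos(a)/((sin(a) - 7)^2*(sin(a) - 2)^2*(sin(a) - 1)) - 2*(sin(a) + 3)*cos(a)/((sin(a) - 7)^3*(sin(a) - 2)*(sin(a) - 1))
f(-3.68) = 0.12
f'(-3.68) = -0.33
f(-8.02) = 0.01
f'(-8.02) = -0.00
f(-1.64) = 0.01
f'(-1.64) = -0.00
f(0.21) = 0.05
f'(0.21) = 0.12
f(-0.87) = 0.01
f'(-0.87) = 0.01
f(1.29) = 2.67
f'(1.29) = 20.02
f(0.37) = 0.07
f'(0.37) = 0.19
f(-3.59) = 0.09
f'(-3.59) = -0.24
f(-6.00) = 0.06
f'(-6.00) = 0.14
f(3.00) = 0.04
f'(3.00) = -0.10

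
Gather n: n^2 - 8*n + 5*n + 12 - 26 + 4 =n^2 - 3*n - 10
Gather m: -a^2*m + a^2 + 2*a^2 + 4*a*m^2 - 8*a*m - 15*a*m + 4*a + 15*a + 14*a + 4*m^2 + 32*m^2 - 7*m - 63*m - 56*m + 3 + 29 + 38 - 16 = 3*a^2 + 33*a + m^2*(4*a + 36) + m*(-a^2 - 23*a - 126) + 54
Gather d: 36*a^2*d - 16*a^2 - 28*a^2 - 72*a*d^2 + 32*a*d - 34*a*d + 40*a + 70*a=-44*a^2 - 72*a*d^2 + 110*a + d*(36*a^2 - 2*a)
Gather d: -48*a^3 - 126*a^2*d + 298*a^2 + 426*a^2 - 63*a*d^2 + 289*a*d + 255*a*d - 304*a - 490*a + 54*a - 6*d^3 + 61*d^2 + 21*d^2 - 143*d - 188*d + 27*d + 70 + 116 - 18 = -48*a^3 + 724*a^2 - 740*a - 6*d^3 + d^2*(82 - 63*a) + d*(-126*a^2 + 544*a - 304) + 168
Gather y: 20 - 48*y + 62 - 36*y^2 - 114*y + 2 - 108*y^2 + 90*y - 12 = -144*y^2 - 72*y + 72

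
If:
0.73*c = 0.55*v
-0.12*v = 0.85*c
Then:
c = 0.00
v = 0.00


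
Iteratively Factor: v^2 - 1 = (v - 1)*(v + 1)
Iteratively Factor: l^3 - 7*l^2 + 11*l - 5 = (l - 1)*(l^2 - 6*l + 5) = (l - 1)^2*(l - 5)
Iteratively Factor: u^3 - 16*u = (u - 4)*(u^2 + 4*u) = u*(u - 4)*(u + 4)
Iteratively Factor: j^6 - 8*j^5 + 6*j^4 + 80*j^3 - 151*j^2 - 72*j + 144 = (j + 1)*(j^5 - 9*j^4 + 15*j^3 + 65*j^2 - 216*j + 144) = (j - 3)*(j + 1)*(j^4 - 6*j^3 - 3*j^2 + 56*j - 48) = (j - 4)*(j - 3)*(j + 1)*(j^3 - 2*j^2 - 11*j + 12) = (j - 4)*(j - 3)*(j - 1)*(j + 1)*(j^2 - j - 12) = (j - 4)^2*(j - 3)*(j - 1)*(j + 1)*(j + 3)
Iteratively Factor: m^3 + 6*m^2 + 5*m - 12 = (m + 3)*(m^2 + 3*m - 4) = (m - 1)*(m + 3)*(m + 4)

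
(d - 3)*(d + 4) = d^2 + d - 12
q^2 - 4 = (q - 2)*(q + 2)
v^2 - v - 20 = (v - 5)*(v + 4)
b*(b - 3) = b^2 - 3*b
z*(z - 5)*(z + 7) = z^3 + 2*z^2 - 35*z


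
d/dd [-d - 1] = -1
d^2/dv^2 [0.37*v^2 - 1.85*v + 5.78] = 0.740000000000000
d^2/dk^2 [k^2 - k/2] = 2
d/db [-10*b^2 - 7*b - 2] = -20*b - 7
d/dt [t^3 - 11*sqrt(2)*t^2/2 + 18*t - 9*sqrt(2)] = 3*t^2 - 11*sqrt(2)*t + 18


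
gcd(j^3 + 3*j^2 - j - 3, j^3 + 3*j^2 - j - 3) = j^3 + 3*j^2 - j - 3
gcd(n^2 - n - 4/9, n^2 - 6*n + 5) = 1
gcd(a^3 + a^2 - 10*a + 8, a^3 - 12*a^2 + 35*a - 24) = a - 1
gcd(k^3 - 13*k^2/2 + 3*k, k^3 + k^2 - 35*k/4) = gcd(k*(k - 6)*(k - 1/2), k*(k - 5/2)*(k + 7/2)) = k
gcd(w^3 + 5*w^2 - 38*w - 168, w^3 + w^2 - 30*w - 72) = w^2 - 2*w - 24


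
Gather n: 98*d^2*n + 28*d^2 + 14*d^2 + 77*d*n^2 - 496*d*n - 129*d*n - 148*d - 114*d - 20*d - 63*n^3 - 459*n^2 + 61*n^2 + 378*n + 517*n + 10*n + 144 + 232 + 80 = 42*d^2 - 282*d - 63*n^3 + n^2*(77*d - 398) + n*(98*d^2 - 625*d + 905) + 456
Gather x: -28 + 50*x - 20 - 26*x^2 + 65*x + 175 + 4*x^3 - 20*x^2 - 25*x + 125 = 4*x^3 - 46*x^2 + 90*x + 252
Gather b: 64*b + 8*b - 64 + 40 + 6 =72*b - 18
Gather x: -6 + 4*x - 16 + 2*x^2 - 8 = 2*x^2 + 4*x - 30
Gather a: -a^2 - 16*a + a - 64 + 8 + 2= -a^2 - 15*a - 54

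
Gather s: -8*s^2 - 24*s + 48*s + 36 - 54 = -8*s^2 + 24*s - 18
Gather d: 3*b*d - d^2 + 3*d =-d^2 + d*(3*b + 3)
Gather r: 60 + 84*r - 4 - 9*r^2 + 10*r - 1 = -9*r^2 + 94*r + 55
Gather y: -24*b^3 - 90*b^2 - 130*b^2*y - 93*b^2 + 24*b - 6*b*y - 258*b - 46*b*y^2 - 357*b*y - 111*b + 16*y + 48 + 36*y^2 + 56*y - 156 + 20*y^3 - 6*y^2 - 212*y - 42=-24*b^3 - 183*b^2 - 345*b + 20*y^3 + y^2*(30 - 46*b) + y*(-130*b^2 - 363*b - 140) - 150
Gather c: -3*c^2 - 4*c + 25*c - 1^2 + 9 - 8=-3*c^2 + 21*c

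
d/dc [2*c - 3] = 2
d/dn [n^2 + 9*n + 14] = 2*n + 9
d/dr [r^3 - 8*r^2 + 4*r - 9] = 3*r^2 - 16*r + 4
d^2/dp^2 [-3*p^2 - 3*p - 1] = -6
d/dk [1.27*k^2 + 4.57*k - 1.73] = 2.54*k + 4.57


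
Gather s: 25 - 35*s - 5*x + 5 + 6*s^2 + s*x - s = 6*s^2 + s*(x - 36) - 5*x + 30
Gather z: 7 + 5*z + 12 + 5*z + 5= 10*z + 24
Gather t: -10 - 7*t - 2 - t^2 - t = -t^2 - 8*t - 12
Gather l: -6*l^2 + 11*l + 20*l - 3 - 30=-6*l^2 + 31*l - 33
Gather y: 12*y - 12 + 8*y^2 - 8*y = 8*y^2 + 4*y - 12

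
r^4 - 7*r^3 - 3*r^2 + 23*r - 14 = (r - 7)*(r - 1)^2*(r + 2)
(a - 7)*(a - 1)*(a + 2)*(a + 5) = a^4 - a^3 - 39*a^2 - 31*a + 70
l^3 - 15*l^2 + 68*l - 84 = (l - 7)*(l - 6)*(l - 2)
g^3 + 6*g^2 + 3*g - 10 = (g - 1)*(g + 2)*(g + 5)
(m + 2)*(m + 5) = m^2 + 7*m + 10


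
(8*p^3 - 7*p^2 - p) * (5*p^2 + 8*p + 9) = 40*p^5 + 29*p^4 + 11*p^3 - 71*p^2 - 9*p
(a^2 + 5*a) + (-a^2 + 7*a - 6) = 12*a - 6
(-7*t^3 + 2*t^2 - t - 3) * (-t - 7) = 7*t^4 + 47*t^3 - 13*t^2 + 10*t + 21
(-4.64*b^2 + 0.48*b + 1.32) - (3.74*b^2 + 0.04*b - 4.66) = -8.38*b^2 + 0.44*b + 5.98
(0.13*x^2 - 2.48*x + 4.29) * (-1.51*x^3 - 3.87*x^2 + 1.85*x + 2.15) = -0.1963*x^5 + 3.2417*x^4 + 3.3602*x^3 - 20.9108*x^2 + 2.6045*x + 9.2235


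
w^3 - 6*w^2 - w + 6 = (w - 6)*(w - 1)*(w + 1)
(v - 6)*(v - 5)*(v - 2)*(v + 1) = v^4 - 12*v^3 + 39*v^2 - 8*v - 60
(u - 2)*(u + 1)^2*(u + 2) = u^4 + 2*u^3 - 3*u^2 - 8*u - 4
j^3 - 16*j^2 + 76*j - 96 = (j - 8)*(j - 6)*(j - 2)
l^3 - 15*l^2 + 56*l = l*(l - 8)*(l - 7)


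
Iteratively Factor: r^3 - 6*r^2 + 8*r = (r - 4)*(r^2 - 2*r) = (r - 4)*(r - 2)*(r)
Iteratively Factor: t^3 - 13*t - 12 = (t - 4)*(t^2 + 4*t + 3) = (t - 4)*(t + 1)*(t + 3)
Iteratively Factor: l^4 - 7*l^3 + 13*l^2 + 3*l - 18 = (l - 3)*(l^3 - 4*l^2 + l + 6) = (l - 3)*(l - 2)*(l^2 - 2*l - 3) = (l - 3)^2*(l - 2)*(l + 1)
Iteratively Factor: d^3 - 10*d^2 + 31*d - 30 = (d - 5)*(d^2 - 5*d + 6) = (d - 5)*(d - 2)*(d - 3)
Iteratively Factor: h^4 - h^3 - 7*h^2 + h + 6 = (h + 1)*(h^3 - 2*h^2 - 5*h + 6) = (h + 1)*(h + 2)*(h^2 - 4*h + 3) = (h - 3)*(h + 1)*(h + 2)*(h - 1)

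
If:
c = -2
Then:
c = -2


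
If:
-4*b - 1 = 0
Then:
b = -1/4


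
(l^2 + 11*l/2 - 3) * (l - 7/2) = l^3 + 2*l^2 - 89*l/4 + 21/2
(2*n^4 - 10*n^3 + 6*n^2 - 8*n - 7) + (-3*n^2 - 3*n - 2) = 2*n^4 - 10*n^3 + 3*n^2 - 11*n - 9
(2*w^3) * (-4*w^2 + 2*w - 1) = -8*w^5 + 4*w^4 - 2*w^3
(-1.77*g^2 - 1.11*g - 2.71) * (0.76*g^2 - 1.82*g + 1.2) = -1.3452*g^4 + 2.3778*g^3 - 2.1634*g^2 + 3.6002*g - 3.252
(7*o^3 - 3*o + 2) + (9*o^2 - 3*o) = 7*o^3 + 9*o^2 - 6*o + 2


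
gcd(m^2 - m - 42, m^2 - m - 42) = m^2 - m - 42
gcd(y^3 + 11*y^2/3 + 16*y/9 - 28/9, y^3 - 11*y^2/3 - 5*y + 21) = y + 7/3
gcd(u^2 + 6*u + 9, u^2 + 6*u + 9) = u^2 + 6*u + 9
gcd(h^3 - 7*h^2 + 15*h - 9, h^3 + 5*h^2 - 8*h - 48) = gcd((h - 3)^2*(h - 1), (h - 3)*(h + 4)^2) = h - 3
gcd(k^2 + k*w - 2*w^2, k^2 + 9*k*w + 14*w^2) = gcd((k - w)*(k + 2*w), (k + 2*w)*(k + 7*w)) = k + 2*w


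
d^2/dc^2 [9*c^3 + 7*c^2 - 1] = 54*c + 14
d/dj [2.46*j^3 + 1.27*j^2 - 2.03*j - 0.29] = 7.38*j^2 + 2.54*j - 2.03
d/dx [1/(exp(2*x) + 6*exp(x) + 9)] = 2*(-exp(x) - 3)*exp(x)/(exp(2*x) + 6*exp(x) + 9)^2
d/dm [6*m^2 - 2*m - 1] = 12*m - 2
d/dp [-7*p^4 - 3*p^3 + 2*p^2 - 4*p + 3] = -28*p^3 - 9*p^2 + 4*p - 4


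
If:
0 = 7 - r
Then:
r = 7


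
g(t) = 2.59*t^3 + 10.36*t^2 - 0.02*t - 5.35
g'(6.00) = 404.02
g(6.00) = 926.93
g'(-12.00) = 870.22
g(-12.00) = -2988.79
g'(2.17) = 81.53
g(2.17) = 69.86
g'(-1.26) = -13.79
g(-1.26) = 5.94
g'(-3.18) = 12.66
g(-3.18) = 16.19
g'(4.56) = 256.03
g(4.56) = 455.56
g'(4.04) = 210.51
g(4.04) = 334.44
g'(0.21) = 4.67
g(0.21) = -4.87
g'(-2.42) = -4.66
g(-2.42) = 18.66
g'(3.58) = 173.74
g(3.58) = 246.19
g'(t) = 7.77*t^2 + 20.72*t - 0.02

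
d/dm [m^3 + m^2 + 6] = m*(3*m + 2)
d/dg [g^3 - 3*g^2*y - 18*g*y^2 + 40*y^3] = 3*g^2 - 6*g*y - 18*y^2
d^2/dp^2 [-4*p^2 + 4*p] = -8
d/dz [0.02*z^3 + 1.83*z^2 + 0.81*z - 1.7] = 0.06*z^2 + 3.66*z + 0.81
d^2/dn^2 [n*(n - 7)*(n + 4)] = 6*n - 6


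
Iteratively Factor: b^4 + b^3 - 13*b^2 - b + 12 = (b - 3)*(b^3 + 4*b^2 - b - 4) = (b - 3)*(b + 1)*(b^2 + 3*b - 4) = (b - 3)*(b + 1)*(b + 4)*(b - 1)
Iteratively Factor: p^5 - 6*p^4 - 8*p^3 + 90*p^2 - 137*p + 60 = (p - 1)*(p^4 - 5*p^3 - 13*p^2 + 77*p - 60) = (p - 5)*(p - 1)*(p^3 - 13*p + 12) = (p - 5)*(p - 1)^2*(p^2 + p - 12) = (p - 5)*(p - 1)^2*(p + 4)*(p - 3)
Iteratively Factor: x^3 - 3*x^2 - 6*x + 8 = (x + 2)*(x^2 - 5*x + 4) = (x - 1)*(x + 2)*(x - 4)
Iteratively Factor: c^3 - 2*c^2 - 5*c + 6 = (c - 3)*(c^2 + c - 2) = (c - 3)*(c + 2)*(c - 1)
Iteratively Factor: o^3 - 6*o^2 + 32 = (o - 4)*(o^2 - 2*o - 8) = (o - 4)*(o + 2)*(o - 4)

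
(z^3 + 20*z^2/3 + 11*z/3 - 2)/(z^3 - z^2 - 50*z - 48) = (z - 1/3)/(z - 8)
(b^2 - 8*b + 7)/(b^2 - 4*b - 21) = (b - 1)/(b + 3)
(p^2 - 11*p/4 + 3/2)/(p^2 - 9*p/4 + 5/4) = (4*p^2 - 11*p + 6)/(4*p^2 - 9*p + 5)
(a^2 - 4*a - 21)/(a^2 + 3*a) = (a - 7)/a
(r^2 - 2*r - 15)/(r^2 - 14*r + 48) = (r^2 - 2*r - 15)/(r^2 - 14*r + 48)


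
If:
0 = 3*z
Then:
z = 0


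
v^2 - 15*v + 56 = (v - 8)*(v - 7)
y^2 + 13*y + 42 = (y + 6)*(y + 7)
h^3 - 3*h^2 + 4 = (h - 2)^2*(h + 1)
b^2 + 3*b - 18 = (b - 3)*(b + 6)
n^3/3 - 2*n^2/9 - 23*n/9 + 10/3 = (n/3 + 1)*(n - 2)*(n - 5/3)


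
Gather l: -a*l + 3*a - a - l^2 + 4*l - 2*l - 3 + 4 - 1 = 2*a - l^2 + l*(2 - a)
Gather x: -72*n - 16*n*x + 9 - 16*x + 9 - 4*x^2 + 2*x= -72*n - 4*x^2 + x*(-16*n - 14) + 18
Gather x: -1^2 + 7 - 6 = 0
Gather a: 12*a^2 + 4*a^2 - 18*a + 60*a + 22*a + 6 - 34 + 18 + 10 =16*a^2 + 64*a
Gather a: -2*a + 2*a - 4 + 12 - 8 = 0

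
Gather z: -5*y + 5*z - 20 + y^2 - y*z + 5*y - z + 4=y^2 + z*(4 - y) - 16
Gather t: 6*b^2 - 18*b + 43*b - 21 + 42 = 6*b^2 + 25*b + 21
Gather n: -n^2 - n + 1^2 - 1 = -n^2 - n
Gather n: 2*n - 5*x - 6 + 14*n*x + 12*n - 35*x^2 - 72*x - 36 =n*(14*x + 14) - 35*x^2 - 77*x - 42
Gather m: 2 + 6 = 8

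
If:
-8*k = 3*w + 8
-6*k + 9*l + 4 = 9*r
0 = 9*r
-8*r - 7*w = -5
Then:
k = -71/56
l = -325/252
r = 0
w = 5/7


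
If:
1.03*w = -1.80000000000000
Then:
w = -1.75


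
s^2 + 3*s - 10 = (s - 2)*(s + 5)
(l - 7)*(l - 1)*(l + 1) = l^3 - 7*l^2 - l + 7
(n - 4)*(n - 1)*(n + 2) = n^3 - 3*n^2 - 6*n + 8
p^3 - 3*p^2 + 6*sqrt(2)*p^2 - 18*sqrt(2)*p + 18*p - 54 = (p - 3)*(p + 3*sqrt(2))^2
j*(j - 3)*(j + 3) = j^3 - 9*j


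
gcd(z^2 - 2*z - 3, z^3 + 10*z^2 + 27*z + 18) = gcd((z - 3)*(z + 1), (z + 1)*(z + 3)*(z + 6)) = z + 1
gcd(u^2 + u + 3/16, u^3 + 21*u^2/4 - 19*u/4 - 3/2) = u + 1/4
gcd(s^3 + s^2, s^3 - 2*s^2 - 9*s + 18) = 1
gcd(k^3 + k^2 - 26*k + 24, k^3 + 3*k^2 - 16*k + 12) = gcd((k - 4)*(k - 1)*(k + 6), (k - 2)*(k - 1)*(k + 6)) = k^2 + 5*k - 6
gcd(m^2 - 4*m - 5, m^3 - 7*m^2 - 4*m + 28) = 1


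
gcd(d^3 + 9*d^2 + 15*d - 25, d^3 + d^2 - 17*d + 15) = d^2 + 4*d - 5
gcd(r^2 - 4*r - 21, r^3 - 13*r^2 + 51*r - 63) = r - 7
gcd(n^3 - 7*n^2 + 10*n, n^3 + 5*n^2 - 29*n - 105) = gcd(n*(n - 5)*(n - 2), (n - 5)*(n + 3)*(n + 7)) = n - 5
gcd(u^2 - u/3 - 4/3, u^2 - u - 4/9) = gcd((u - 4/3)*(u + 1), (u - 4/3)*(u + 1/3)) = u - 4/3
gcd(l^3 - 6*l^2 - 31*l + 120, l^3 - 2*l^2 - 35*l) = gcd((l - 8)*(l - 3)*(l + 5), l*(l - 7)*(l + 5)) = l + 5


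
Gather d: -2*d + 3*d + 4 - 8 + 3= d - 1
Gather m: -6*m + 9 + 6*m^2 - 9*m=6*m^2 - 15*m + 9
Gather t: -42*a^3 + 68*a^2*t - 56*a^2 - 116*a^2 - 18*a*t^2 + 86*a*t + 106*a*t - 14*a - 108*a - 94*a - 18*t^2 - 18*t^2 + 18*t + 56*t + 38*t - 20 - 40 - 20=-42*a^3 - 172*a^2 - 216*a + t^2*(-18*a - 36) + t*(68*a^2 + 192*a + 112) - 80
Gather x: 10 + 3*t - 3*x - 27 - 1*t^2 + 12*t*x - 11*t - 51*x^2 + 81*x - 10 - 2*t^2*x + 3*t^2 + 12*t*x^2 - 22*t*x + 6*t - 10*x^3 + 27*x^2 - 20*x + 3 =2*t^2 - 2*t - 10*x^3 + x^2*(12*t - 24) + x*(-2*t^2 - 10*t + 58) - 24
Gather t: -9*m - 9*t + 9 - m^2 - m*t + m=-m^2 - 8*m + t*(-m - 9) + 9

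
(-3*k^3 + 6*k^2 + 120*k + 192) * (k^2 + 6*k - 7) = -3*k^5 - 12*k^4 + 177*k^3 + 870*k^2 + 312*k - 1344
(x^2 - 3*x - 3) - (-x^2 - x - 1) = 2*x^2 - 2*x - 2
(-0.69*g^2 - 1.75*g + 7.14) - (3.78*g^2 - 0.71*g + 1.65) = -4.47*g^2 - 1.04*g + 5.49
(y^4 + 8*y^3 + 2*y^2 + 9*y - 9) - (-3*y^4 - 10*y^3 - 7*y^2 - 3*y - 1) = 4*y^4 + 18*y^3 + 9*y^2 + 12*y - 8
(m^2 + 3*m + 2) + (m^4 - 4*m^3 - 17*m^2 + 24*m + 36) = m^4 - 4*m^3 - 16*m^2 + 27*m + 38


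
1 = 1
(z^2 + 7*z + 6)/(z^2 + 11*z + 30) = (z + 1)/(z + 5)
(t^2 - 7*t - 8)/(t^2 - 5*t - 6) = (t - 8)/(t - 6)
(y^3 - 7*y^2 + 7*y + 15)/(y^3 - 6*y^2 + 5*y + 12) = (y - 5)/(y - 4)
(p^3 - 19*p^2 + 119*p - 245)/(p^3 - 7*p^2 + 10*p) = (p^2 - 14*p + 49)/(p*(p - 2))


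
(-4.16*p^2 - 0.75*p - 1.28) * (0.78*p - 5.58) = -3.2448*p^3 + 22.6278*p^2 + 3.1866*p + 7.1424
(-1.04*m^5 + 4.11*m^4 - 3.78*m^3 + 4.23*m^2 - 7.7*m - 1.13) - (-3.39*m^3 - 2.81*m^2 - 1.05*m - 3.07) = -1.04*m^5 + 4.11*m^4 - 0.39*m^3 + 7.04*m^2 - 6.65*m + 1.94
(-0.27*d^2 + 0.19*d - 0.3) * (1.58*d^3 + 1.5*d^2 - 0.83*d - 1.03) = -0.4266*d^5 - 0.1048*d^4 + 0.0351*d^3 - 0.3296*d^2 + 0.0533*d + 0.309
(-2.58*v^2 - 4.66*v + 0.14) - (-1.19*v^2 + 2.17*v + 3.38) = -1.39*v^2 - 6.83*v - 3.24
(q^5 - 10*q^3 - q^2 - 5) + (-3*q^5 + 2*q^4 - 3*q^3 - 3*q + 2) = -2*q^5 + 2*q^4 - 13*q^3 - q^2 - 3*q - 3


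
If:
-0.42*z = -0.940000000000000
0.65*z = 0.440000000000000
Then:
No Solution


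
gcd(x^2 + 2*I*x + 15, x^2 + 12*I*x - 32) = 1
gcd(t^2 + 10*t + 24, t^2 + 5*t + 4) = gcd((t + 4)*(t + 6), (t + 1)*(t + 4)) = t + 4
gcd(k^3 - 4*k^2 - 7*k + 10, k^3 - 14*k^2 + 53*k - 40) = k^2 - 6*k + 5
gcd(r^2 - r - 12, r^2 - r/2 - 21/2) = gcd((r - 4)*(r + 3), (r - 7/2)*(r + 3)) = r + 3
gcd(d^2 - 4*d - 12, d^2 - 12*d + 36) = d - 6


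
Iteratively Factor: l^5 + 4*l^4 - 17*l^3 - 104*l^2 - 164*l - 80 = (l + 1)*(l^4 + 3*l^3 - 20*l^2 - 84*l - 80) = (l - 5)*(l + 1)*(l^3 + 8*l^2 + 20*l + 16) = (l - 5)*(l + 1)*(l + 2)*(l^2 + 6*l + 8) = (l - 5)*(l + 1)*(l + 2)^2*(l + 4)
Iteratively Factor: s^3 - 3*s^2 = (s)*(s^2 - 3*s) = s*(s - 3)*(s)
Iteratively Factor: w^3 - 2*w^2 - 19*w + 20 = (w + 4)*(w^2 - 6*w + 5) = (w - 1)*(w + 4)*(w - 5)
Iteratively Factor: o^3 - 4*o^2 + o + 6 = (o - 3)*(o^2 - o - 2) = (o - 3)*(o - 2)*(o + 1)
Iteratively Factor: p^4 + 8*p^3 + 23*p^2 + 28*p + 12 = (p + 3)*(p^3 + 5*p^2 + 8*p + 4) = (p + 2)*(p + 3)*(p^2 + 3*p + 2) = (p + 1)*(p + 2)*(p + 3)*(p + 2)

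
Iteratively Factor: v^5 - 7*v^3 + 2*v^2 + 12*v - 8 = (v + 2)*(v^4 - 2*v^3 - 3*v^2 + 8*v - 4) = (v - 1)*(v + 2)*(v^3 - v^2 - 4*v + 4) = (v - 1)*(v + 2)^2*(v^2 - 3*v + 2) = (v - 2)*(v - 1)*(v + 2)^2*(v - 1)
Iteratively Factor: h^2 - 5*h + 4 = (h - 1)*(h - 4)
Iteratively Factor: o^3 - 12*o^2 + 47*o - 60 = (o - 5)*(o^2 - 7*o + 12) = (o - 5)*(o - 4)*(o - 3)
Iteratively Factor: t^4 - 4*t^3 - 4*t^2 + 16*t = (t - 2)*(t^3 - 2*t^2 - 8*t) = (t - 4)*(t - 2)*(t^2 + 2*t) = t*(t - 4)*(t - 2)*(t + 2)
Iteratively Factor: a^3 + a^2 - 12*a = (a)*(a^2 + a - 12) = a*(a + 4)*(a - 3)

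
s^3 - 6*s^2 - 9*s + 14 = (s - 7)*(s - 1)*(s + 2)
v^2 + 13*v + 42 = (v + 6)*(v + 7)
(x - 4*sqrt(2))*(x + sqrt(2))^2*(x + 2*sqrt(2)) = x^4 - 22*x^2 - 36*sqrt(2)*x - 32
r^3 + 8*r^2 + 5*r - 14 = (r - 1)*(r + 2)*(r + 7)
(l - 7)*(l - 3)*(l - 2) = l^3 - 12*l^2 + 41*l - 42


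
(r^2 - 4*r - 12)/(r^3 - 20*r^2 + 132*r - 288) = (r + 2)/(r^2 - 14*r + 48)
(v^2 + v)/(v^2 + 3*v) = (v + 1)/(v + 3)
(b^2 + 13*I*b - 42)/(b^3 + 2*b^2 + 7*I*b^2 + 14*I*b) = (b + 6*I)/(b*(b + 2))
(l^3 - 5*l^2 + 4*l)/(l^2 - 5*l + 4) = l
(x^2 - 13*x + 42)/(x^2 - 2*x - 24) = (x - 7)/(x + 4)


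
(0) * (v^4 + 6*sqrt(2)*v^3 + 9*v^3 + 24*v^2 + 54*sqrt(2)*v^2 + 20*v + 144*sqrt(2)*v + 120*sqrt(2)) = 0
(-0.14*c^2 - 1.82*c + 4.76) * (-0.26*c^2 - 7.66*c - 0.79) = 0.0364*c^4 + 1.5456*c^3 + 12.8142*c^2 - 35.0238*c - 3.7604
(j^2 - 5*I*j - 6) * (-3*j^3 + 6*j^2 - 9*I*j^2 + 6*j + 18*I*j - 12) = -3*j^5 + 6*j^4 + 6*I*j^4 - 21*j^3 - 12*I*j^3 + 42*j^2 + 24*I*j^2 - 36*j - 48*I*j + 72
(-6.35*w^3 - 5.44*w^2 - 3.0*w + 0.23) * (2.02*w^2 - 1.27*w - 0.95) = -12.827*w^5 - 2.9243*w^4 + 6.8813*w^3 + 9.4426*w^2 + 2.5579*w - 0.2185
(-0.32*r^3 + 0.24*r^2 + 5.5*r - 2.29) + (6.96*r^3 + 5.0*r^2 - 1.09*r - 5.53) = 6.64*r^3 + 5.24*r^2 + 4.41*r - 7.82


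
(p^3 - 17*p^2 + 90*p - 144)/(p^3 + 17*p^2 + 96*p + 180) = (p^3 - 17*p^2 + 90*p - 144)/(p^3 + 17*p^2 + 96*p + 180)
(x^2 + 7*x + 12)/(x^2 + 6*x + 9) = (x + 4)/(x + 3)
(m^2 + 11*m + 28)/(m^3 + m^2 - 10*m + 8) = (m + 7)/(m^2 - 3*m + 2)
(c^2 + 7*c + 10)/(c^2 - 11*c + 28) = (c^2 + 7*c + 10)/(c^2 - 11*c + 28)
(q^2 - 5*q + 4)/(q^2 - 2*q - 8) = (q - 1)/(q + 2)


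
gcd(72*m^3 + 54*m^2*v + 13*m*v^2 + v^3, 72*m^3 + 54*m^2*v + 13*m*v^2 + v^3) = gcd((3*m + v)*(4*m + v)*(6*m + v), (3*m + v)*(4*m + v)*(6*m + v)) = 72*m^3 + 54*m^2*v + 13*m*v^2 + v^3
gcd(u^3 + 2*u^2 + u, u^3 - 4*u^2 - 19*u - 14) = u + 1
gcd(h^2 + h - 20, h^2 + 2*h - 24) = h - 4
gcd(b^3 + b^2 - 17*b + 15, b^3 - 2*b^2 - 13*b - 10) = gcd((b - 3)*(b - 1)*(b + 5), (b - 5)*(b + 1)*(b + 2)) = 1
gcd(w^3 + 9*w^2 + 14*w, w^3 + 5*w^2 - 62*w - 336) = w + 7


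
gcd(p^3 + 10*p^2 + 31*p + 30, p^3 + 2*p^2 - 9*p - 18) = p^2 + 5*p + 6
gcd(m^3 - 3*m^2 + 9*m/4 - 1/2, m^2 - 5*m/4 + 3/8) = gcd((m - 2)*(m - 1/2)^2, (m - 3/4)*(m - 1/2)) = m - 1/2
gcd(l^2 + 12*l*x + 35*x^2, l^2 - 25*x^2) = l + 5*x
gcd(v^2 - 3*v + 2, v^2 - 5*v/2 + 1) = v - 2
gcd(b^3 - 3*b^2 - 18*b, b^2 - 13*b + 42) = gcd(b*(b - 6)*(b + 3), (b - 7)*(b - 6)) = b - 6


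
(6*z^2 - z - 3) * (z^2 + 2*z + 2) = 6*z^4 + 11*z^3 + 7*z^2 - 8*z - 6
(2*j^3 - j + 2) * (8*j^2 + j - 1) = 16*j^5 + 2*j^4 - 10*j^3 + 15*j^2 + 3*j - 2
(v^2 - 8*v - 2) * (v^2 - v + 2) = v^4 - 9*v^3 + 8*v^2 - 14*v - 4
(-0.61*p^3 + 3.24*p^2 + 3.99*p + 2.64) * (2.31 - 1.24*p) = 0.7564*p^4 - 5.4267*p^3 + 2.5368*p^2 + 5.9433*p + 6.0984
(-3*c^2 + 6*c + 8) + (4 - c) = -3*c^2 + 5*c + 12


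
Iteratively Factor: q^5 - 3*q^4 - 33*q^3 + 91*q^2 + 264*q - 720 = (q - 3)*(q^4 - 33*q^2 - 8*q + 240) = (q - 3)^2*(q^3 + 3*q^2 - 24*q - 80) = (q - 3)^2*(q + 4)*(q^2 - q - 20) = (q - 3)^2*(q + 4)^2*(q - 5)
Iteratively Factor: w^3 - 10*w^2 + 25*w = (w)*(w^2 - 10*w + 25) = w*(w - 5)*(w - 5)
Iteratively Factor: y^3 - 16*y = (y)*(y^2 - 16) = y*(y - 4)*(y + 4)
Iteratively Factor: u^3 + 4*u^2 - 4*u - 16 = (u + 4)*(u^2 - 4) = (u - 2)*(u + 4)*(u + 2)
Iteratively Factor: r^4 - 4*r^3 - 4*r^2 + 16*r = (r - 2)*(r^3 - 2*r^2 - 8*r) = (r - 4)*(r - 2)*(r^2 + 2*r) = (r - 4)*(r - 2)*(r + 2)*(r)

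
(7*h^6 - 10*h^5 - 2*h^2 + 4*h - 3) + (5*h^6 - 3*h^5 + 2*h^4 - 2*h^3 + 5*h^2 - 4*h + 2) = 12*h^6 - 13*h^5 + 2*h^4 - 2*h^3 + 3*h^2 - 1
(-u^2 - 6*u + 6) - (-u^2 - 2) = 8 - 6*u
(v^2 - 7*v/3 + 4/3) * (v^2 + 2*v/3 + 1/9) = v^4 - 5*v^3/3 - v^2/9 + 17*v/27 + 4/27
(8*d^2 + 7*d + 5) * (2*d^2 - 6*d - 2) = 16*d^4 - 34*d^3 - 48*d^2 - 44*d - 10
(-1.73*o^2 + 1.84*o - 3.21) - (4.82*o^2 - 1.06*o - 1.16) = -6.55*o^2 + 2.9*o - 2.05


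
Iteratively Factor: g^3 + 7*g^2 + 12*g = (g + 3)*(g^2 + 4*g) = g*(g + 3)*(g + 4)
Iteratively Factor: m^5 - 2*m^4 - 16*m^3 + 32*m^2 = (m - 2)*(m^4 - 16*m^2) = m*(m - 2)*(m^3 - 16*m) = m^2*(m - 2)*(m^2 - 16) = m^2*(m - 4)*(m - 2)*(m + 4)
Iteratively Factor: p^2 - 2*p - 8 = (p - 4)*(p + 2)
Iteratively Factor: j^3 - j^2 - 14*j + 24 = (j + 4)*(j^2 - 5*j + 6) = (j - 3)*(j + 4)*(j - 2)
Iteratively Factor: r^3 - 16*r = (r - 4)*(r^2 + 4*r) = r*(r - 4)*(r + 4)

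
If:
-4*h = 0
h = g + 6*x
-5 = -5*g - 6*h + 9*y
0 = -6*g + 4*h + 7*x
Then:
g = 0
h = 0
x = 0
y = -5/9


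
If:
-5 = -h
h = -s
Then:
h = 5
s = -5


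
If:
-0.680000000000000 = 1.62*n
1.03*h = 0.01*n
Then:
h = -0.00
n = -0.42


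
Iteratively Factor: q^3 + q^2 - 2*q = (q + 2)*(q^2 - q) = (q - 1)*(q + 2)*(q)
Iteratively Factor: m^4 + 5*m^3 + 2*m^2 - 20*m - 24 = (m + 2)*(m^3 + 3*m^2 - 4*m - 12) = (m + 2)^2*(m^2 + m - 6) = (m - 2)*(m + 2)^2*(m + 3)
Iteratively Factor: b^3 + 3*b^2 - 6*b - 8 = (b + 1)*(b^2 + 2*b - 8) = (b - 2)*(b + 1)*(b + 4)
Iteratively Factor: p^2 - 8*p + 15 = (p - 3)*(p - 5)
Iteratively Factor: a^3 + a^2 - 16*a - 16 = (a + 1)*(a^2 - 16) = (a + 1)*(a + 4)*(a - 4)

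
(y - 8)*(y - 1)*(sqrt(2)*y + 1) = sqrt(2)*y^3 - 9*sqrt(2)*y^2 + y^2 - 9*y + 8*sqrt(2)*y + 8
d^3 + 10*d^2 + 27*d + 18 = (d + 1)*(d + 3)*(d + 6)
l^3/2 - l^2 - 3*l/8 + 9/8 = (l/2 + 1/2)*(l - 3/2)^2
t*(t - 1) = t^2 - t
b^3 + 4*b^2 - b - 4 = (b - 1)*(b + 1)*(b + 4)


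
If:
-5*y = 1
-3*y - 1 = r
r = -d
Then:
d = 2/5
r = -2/5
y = -1/5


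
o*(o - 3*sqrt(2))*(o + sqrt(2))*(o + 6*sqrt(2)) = o^4 + 4*sqrt(2)*o^3 - 30*o^2 - 36*sqrt(2)*o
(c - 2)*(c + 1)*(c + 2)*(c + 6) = c^4 + 7*c^3 + 2*c^2 - 28*c - 24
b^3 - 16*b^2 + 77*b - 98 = (b - 7)^2*(b - 2)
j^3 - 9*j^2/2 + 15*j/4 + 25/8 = (j - 5/2)^2*(j + 1/2)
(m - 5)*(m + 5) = m^2 - 25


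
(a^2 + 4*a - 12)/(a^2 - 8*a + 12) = (a + 6)/(a - 6)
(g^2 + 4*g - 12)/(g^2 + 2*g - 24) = (g - 2)/(g - 4)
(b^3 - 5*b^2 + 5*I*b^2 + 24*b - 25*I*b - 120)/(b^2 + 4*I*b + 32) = (b^2 - b*(5 + 3*I) + 15*I)/(b - 4*I)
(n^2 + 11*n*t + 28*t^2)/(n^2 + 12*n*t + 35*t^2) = (n + 4*t)/(n + 5*t)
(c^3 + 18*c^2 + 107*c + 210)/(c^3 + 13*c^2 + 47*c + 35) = (c + 6)/(c + 1)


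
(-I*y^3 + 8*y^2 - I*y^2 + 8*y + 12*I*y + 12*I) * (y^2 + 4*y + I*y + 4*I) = -I*y^5 + 9*y^4 - 5*I*y^4 + 45*y^3 + 16*I*y^3 + 24*y^2 + 100*I*y^2 - 60*y + 80*I*y - 48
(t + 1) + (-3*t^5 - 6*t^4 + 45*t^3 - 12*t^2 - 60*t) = -3*t^5 - 6*t^4 + 45*t^3 - 12*t^2 - 59*t + 1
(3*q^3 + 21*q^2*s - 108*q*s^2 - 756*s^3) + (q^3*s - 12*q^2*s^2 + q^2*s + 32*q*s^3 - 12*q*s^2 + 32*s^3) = q^3*s + 3*q^3 - 12*q^2*s^2 + 22*q^2*s + 32*q*s^3 - 120*q*s^2 - 724*s^3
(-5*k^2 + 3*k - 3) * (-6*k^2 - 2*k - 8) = 30*k^4 - 8*k^3 + 52*k^2 - 18*k + 24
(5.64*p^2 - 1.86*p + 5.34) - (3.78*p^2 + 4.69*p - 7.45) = 1.86*p^2 - 6.55*p + 12.79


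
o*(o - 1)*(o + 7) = o^3 + 6*o^2 - 7*o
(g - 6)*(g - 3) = g^2 - 9*g + 18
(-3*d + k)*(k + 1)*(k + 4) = -3*d*k^2 - 15*d*k - 12*d + k^3 + 5*k^2 + 4*k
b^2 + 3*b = b*(b + 3)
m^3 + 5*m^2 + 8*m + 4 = (m + 1)*(m + 2)^2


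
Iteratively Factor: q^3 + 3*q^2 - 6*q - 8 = (q + 1)*(q^2 + 2*q - 8) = (q + 1)*(q + 4)*(q - 2)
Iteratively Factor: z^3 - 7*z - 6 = (z + 2)*(z^2 - 2*z - 3) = (z + 1)*(z + 2)*(z - 3)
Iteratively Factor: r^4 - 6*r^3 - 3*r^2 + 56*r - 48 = (r - 4)*(r^3 - 2*r^2 - 11*r + 12) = (r - 4)^2*(r^2 + 2*r - 3) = (r - 4)^2*(r - 1)*(r + 3)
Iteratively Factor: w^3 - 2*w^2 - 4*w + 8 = (w + 2)*(w^2 - 4*w + 4) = (w - 2)*(w + 2)*(w - 2)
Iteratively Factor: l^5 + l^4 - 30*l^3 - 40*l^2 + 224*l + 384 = (l + 3)*(l^4 - 2*l^3 - 24*l^2 + 32*l + 128) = (l + 3)*(l + 4)*(l^3 - 6*l^2 + 32) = (l + 2)*(l + 3)*(l + 4)*(l^2 - 8*l + 16) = (l - 4)*(l + 2)*(l + 3)*(l + 4)*(l - 4)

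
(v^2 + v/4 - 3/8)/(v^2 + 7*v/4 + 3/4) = (v - 1/2)/(v + 1)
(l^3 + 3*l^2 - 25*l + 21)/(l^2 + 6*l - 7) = l - 3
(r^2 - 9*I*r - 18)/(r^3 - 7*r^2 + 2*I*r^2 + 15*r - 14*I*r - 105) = (r - 6*I)/(r^2 + r*(-7 + 5*I) - 35*I)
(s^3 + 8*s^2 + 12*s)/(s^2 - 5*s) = (s^2 + 8*s + 12)/(s - 5)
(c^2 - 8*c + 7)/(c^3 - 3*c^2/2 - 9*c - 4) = 2*(-c^2 + 8*c - 7)/(-2*c^3 + 3*c^2 + 18*c + 8)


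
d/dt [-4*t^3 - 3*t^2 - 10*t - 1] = -12*t^2 - 6*t - 10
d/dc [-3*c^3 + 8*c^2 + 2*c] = -9*c^2 + 16*c + 2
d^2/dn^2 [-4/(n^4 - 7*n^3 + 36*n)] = 8*(3*n^2*(2*n - 7)*(n^3 - 7*n^2 + 36) - (4*n^3 - 21*n^2 + 36)^2)/(n^3*(n^3 - 7*n^2 + 36)^3)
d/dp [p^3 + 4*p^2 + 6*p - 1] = 3*p^2 + 8*p + 6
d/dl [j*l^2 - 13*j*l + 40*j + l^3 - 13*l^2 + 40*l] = 2*j*l - 13*j + 3*l^2 - 26*l + 40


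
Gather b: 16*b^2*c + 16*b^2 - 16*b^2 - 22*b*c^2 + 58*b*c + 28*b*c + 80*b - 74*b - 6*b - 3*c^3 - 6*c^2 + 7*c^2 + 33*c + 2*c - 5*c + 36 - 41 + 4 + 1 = 16*b^2*c + b*(-22*c^2 + 86*c) - 3*c^3 + c^2 + 30*c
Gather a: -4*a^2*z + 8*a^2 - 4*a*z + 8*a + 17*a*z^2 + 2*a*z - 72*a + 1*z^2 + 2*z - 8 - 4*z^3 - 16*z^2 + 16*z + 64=a^2*(8 - 4*z) + a*(17*z^2 - 2*z - 64) - 4*z^3 - 15*z^2 + 18*z + 56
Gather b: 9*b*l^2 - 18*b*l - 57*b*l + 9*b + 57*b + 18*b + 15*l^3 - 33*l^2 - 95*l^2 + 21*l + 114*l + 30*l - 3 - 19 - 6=b*(9*l^2 - 75*l + 84) + 15*l^3 - 128*l^2 + 165*l - 28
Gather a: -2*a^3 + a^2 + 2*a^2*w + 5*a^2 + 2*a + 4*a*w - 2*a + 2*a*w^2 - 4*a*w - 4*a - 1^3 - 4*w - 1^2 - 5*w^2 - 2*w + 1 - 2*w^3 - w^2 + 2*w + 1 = -2*a^3 + a^2*(2*w + 6) + a*(2*w^2 - 4) - 2*w^3 - 6*w^2 - 4*w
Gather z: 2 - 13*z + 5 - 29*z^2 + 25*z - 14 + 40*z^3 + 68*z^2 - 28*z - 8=40*z^3 + 39*z^2 - 16*z - 15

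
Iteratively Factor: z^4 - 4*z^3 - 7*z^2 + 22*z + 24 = (z + 2)*(z^3 - 6*z^2 + 5*z + 12) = (z - 3)*(z + 2)*(z^2 - 3*z - 4) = (z - 4)*(z - 3)*(z + 2)*(z + 1)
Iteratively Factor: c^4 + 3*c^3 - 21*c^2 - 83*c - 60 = (c + 1)*(c^3 + 2*c^2 - 23*c - 60) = (c + 1)*(c + 3)*(c^2 - c - 20) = (c + 1)*(c + 3)*(c + 4)*(c - 5)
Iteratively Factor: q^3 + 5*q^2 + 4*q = (q + 1)*(q^2 + 4*q) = (q + 1)*(q + 4)*(q)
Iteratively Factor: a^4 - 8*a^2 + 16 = (a - 2)*(a^3 + 2*a^2 - 4*a - 8) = (a - 2)^2*(a^2 + 4*a + 4) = (a - 2)^2*(a + 2)*(a + 2)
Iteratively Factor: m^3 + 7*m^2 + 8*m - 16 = (m + 4)*(m^2 + 3*m - 4) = (m + 4)^2*(m - 1)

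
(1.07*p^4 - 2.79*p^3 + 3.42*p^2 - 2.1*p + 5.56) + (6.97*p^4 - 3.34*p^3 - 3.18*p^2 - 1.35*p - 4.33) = 8.04*p^4 - 6.13*p^3 + 0.24*p^2 - 3.45*p + 1.23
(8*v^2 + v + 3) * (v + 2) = 8*v^3 + 17*v^2 + 5*v + 6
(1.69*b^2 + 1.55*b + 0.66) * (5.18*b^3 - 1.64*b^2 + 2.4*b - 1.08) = 8.7542*b^5 + 5.2574*b^4 + 4.9328*b^3 + 0.812399999999999*b^2 - 0.0900000000000001*b - 0.7128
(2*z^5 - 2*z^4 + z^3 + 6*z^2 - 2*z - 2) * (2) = 4*z^5 - 4*z^4 + 2*z^3 + 12*z^2 - 4*z - 4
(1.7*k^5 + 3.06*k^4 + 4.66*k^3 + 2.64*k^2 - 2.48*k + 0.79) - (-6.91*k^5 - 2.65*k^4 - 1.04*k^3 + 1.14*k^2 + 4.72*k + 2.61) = 8.61*k^5 + 5.71*k^4 + 5.7*k^3 + 1.5*k^2 - 7.2*k - 1.82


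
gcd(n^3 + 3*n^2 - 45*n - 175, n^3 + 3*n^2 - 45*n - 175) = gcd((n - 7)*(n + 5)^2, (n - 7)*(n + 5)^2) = n^3 + 3*n^2 - 45*n - 175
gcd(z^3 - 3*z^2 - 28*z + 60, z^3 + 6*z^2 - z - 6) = 1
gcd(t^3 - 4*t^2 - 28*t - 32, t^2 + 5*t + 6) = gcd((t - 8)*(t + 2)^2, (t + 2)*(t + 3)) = t + 2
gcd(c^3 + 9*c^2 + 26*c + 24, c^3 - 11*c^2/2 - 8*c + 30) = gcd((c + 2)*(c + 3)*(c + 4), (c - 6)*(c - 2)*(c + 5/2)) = 1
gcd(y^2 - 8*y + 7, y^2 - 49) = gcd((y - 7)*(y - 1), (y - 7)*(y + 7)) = y - 7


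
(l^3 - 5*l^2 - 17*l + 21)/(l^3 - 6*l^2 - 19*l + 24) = (l - 7)/(l - 8)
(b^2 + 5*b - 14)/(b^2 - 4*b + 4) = (b + 7)/(b - 2)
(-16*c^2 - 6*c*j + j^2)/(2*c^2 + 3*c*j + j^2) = (-8*c + j)/(c + j)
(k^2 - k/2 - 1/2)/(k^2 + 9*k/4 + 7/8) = 4*(k - 1)/(4*k + 7)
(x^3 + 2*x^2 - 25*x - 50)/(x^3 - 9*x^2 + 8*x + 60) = (x + 5)/(x - 6)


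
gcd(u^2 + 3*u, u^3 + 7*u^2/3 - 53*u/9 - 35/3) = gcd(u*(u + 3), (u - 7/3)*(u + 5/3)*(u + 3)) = u + 3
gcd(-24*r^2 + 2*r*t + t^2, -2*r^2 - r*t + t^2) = 1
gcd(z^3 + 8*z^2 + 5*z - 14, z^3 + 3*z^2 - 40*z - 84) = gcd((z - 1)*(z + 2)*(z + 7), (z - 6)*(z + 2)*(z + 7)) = z^2 + 9*z + 14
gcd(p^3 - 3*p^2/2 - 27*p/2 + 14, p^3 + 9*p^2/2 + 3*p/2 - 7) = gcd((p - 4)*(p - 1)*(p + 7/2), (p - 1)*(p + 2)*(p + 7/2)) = p^2 + 5*p/2 - 7/2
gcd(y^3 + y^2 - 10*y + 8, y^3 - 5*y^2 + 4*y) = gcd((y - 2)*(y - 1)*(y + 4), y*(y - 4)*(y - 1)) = y - 1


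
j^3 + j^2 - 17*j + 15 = (j - 3)*(j - 1)*(j + 5)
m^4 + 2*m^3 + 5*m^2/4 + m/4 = m*(m + 1/2)^2*(m + 1)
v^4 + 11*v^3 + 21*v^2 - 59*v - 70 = (v - 2)*(v + 1)*(v + 5)*(v + 7)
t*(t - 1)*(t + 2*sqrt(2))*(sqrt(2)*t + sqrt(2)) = sqrt(2)*t^4 + 4*t^3 - sqrt(2)*t^2 - 4*t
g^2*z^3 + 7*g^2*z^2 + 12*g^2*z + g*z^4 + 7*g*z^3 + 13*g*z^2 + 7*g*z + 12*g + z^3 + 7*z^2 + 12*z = (g + z)*(z + 3)*(z + 4)*(g*z + 1)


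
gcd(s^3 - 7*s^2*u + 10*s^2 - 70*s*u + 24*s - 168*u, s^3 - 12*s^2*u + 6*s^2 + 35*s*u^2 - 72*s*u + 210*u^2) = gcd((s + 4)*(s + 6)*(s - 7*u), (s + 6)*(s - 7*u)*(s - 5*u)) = s^2 - 7*s*u + 6*s - 42*u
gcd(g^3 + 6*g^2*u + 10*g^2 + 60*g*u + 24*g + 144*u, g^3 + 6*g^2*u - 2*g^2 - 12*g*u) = g + 6*u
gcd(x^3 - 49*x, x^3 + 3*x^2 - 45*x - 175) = x - 7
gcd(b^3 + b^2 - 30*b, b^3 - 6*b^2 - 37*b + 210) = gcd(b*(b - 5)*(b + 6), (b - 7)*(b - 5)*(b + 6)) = b^2 + b - 30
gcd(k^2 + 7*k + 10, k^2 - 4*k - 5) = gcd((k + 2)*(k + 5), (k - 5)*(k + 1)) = 1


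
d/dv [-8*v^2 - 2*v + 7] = -16*v - 2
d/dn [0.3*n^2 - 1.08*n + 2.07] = 0.6*n - 1.08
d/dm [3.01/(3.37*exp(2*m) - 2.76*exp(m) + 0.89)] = (8.3076 - 20.2874*exp(m))*exp(m)/(3.37*exp(2*m) - 2.76*exp(m) + 0.89)^2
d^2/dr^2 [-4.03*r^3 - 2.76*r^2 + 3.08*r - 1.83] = -24.18*r - 5.52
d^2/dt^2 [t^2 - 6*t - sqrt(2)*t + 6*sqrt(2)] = 2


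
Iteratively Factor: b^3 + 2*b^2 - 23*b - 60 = (b - 5)*(b^2 + 7*b + 12) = (b - 5)*(b + 3)*(b + 4)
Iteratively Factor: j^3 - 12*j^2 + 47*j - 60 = (j - 4)*(j^2 - 8*j + 15) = (j - 5)*(j - 4)*(j - 3)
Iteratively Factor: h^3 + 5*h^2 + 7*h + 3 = (h + 1)*(h^2 + 4*h + 3) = (h + 1)^2*(h + 3)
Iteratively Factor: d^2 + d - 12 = (d + 4)*(d - 3)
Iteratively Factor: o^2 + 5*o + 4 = (o + 4)*(o + 1)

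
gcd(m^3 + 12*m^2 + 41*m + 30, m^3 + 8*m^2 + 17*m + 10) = m^2 + 6*m + 5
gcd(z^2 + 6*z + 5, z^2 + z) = z + 1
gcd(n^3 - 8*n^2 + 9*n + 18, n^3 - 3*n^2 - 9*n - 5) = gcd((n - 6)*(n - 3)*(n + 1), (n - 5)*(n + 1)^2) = n + 1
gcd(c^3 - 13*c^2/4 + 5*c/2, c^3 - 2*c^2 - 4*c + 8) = c - 2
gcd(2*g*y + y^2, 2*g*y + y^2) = 2*g*y + y^2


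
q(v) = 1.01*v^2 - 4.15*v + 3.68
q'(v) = 2.02*v - 4.15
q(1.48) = -0.25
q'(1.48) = -1.16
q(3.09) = 0.50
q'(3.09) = 2.09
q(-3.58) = 31.48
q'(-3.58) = -11.38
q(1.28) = 0.02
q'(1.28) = -1.56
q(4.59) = 5.91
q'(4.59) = 5.12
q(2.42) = -0.45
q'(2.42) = 0.74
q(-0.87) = 8.05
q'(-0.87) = -5.91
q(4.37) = 4.83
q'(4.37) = 4.68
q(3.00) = 0.32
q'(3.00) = 1.91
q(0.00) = 3.68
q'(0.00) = -4.15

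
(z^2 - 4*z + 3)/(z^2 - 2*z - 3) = (z - 1)/(z + 1)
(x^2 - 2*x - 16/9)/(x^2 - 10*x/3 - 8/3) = (x - 8/3)/(x - 4)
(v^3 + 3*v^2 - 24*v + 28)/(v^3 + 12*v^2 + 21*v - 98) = (v - 2)/(v + 7)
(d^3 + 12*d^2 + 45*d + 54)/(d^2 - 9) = (d^2 + 9*d + 18)/(d - 3)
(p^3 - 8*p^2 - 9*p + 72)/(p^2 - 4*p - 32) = (p^2 - 9)/(p + 4)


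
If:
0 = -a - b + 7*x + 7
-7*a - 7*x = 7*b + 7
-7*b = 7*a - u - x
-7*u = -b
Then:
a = -7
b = 7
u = 1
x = -1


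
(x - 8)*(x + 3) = x^2 - 5*x - 24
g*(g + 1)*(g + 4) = g^3 + 5*g^2 + 4*g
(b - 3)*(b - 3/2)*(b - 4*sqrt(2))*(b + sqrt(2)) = b^4 - 9*b^3/2 - 3*sqrt(2)*b^3 - 7*b^2/2 + 27*sqrt(2)*b^2/2 - 27*sqrt(2)*b/2 + 36*b - 36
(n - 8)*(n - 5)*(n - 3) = n^3 - 16*n^2 + 79*n - 120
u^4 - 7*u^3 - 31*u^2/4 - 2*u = u*(u - 8)*(u + 1/2)^2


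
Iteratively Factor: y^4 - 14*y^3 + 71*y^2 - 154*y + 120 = (y - 5)*(y^3 - 9*y^2 + 26*y - 24) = (y - 5)*(y - 2)*(y^2 - 7*y + 12) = (y - 5)*(y - 4)*(y - 2)*(y - 3)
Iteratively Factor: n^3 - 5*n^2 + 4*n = (n - 4)*(n^2 - n) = (n - 4)*(n - 1)*(n)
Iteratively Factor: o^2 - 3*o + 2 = (o - 2)*(o - 1)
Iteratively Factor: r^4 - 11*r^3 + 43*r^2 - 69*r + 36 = (r - 3)*(r^3 - 8*r^2 + 19*r - 12) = (r - 3)*(r - 1)*(r^2 - 7*r + 12) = (r - 3)^2*(r - 1)*(r - 4)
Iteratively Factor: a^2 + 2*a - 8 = (a + 4)*(a - 2)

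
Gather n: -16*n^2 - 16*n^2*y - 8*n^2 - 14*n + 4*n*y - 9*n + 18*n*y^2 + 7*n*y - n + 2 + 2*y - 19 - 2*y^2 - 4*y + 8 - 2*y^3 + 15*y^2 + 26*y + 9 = n^2*(-16*y - 24) + n*(18*y^2 + 11*y - 24) - 2*y^3 + 13*y^2 + 24*y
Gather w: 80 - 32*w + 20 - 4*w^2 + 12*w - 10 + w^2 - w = -3*w^2 - 21*w + 90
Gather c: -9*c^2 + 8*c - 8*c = -9*c^2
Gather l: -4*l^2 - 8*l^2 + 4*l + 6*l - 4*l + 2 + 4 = -12*l^2 + 6*l + 6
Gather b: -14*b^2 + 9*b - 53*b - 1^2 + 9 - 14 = -14*b^2 - 44*b - 6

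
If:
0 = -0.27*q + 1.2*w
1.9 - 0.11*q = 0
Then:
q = 17.27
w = 3.89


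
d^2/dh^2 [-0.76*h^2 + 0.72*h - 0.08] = -1.52000000000000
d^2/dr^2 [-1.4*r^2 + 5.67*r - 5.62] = -2.80000000000000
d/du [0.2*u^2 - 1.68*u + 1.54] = 0.4*u - 1.68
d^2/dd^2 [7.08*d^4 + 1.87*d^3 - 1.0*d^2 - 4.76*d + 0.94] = 84.96*d^2 + 11.22*d - 2.0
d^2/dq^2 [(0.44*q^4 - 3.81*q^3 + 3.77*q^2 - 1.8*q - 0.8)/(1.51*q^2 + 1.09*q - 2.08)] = (2.006488*q^6 + 4.34517600000001*q^5 - 5.15512800000001*q^4 - 69.565752*q^3 + 134.772*q^2 - 140.722464*q + 17.532896)/(3.442951*q^6 + 7.455927*q^5 - 8.845731*q^4 - 19.245803*q^3 + 12.184848*q^2 + 14.147328*q - 8.998912)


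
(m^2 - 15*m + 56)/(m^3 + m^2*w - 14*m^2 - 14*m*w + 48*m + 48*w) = (m - 7)/(m^2 + m*w - 6*m - 6*w)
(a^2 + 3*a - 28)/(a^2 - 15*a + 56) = (a^2 + 3*a - 28)/(a^2 - 15*a + 56)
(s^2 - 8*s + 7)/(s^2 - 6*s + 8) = (s^2 - 8*s + 7)/(s^2 - 6*s + 8)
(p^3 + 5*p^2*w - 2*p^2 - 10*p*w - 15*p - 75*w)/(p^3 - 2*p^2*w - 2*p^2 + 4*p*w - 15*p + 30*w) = (p + 5*w)/(p - 2*w)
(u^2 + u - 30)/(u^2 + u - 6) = (u^2 + u - 30)/(u^2 + u - 6)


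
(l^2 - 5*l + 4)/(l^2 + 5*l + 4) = (l^2 - 5*l + 4)/(l^2 + 5*l + 4)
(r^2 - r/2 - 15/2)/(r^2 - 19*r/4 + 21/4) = 2*(2*r + 5)/(4*r - 7)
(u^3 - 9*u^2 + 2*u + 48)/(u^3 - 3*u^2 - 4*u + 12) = (u - 8)/(u - 2)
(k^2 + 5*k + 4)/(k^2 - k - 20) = (k + 1)/(k - 5)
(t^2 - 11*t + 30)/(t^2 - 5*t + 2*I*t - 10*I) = (t - 6)/(t + 2*I)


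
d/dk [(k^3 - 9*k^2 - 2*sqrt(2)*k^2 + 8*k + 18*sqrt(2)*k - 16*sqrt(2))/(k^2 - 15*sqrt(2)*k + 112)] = (k^4 - 30*sqrt(2)*k^3 + 117*sqrt(2)*k^2 + 388*k^2 - 2016*k - 416*sqrt(2)*k + 416 + 2016*sqrt(2))/(k^4 - 30*sqrt(2)*k^3 + 674*k^2 - 3360*sqrt(2)*k + 12544)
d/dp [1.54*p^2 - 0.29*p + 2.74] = 3.08*p - 0.29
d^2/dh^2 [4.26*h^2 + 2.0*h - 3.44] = 8.52000000000000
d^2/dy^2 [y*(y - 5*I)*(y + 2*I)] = 6*y - 6*I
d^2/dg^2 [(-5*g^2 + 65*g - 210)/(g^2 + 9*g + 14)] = 20*(11*g^3 - 42*g^2 - 840*g - 2324)/(g^6 + 27*g^5 + 285*g^4 + 1485*g^3 + 3990*g^2 + 5292*g + 2744)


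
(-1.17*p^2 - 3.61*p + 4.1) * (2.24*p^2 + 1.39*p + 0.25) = -2.6208*p^4 - 9.7127*p^3 + 3.8736*p^2 + 4.7965*p + 1.025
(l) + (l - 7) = 2*l - 7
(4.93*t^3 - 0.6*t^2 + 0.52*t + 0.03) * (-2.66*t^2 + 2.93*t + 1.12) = -13.1138*t^5 + 16.0409*t^4 + 2.3804*t^3 + 0.7718*t^2 + 0.6703*t + 0.0336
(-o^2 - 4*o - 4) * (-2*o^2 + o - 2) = 2*o^4 + 7*o^3 + 6*o^2 + 4*o + 8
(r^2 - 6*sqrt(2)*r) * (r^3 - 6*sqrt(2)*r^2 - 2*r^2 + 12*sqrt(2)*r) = r^5 - 12*sqrt(2)*r^4 - 2*r^4 + 24*sqrt(2)*r^3 + 72*r^3 - 144*r^2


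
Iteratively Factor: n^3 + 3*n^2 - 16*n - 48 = (n - 4)*(n^2 + 7*n + 12) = (n - 4)*(n + 3)*(n + 4)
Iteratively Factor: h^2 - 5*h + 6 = (h - 3)*(h - 2)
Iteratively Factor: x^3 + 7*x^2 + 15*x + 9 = (x + 3)*(x^2 + 4*x + 3) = (x + 3)^2*(x + 1)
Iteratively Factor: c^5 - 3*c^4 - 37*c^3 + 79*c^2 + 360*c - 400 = (c - 1)*(c^4 - 2*c^3 - 39*c^2 + 40*c + 400) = (c - 1)*(c + 4)*(c^3 - 6*c^2 - 15*c + 100) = (c - 1)*(c + 4)^2*(c^2 - 10*c + 25) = (c - 5)*(c - 1)*(c + 4)^2*(c - 5)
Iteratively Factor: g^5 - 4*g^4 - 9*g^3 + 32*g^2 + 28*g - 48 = (g + 2)*(g^4 - 6*g^3 + 3*g^2 + 26*g - 24) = (g - 1)*(g + 2)*(g^3 - 5*g^2 - 2*g + 24) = (g - 4)*(g - 1)*(g + 2)*(g^2 - g - 6) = (g - 4)*(g - 3)*(g - 1)*(g + 2)*(g + 2)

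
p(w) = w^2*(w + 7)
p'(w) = w^2 + 2*w*(w + 7) = w*(3*w + 14)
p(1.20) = 11.81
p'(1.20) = 21.12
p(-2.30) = 24.86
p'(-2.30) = -16.33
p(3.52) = 130.35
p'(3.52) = 86.45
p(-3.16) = 38.34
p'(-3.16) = -14.28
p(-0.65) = 2.68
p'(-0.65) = -7.83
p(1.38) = 15.96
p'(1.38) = 25.03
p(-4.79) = 50.71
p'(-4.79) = 1.77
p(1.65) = 23.55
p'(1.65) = 31.27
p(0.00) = 0.00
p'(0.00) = 0.00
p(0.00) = 0.00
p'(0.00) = 0.00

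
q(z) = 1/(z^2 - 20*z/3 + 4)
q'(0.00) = 0.42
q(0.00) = 0.25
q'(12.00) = 0.00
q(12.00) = 0.01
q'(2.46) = 0.04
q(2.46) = -0.16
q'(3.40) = -0.00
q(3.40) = -0.14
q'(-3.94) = 0.01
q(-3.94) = 0.02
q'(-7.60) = 0.00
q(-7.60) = 0.01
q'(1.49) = 0.27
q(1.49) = -0.27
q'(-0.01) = 0.40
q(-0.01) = 0.25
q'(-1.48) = 0.04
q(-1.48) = 0.06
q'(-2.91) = 0.01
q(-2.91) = 0.03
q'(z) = (20/3 - 2*z)/(z^2 - 20*z/3 + 4)^2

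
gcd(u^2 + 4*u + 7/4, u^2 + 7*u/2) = u + 7/2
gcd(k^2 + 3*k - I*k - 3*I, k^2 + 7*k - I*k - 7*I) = k - I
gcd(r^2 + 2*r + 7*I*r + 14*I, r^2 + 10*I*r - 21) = r + 7*I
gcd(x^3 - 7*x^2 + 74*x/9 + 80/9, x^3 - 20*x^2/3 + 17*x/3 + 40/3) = x^2 - 23*x/3 + 40/3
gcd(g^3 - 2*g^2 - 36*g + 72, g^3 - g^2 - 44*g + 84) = g^2 - 8*g + 12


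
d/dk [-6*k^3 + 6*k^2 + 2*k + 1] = -18*k^2 + 12*k + 2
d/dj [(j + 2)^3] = 3*(j + 2)^2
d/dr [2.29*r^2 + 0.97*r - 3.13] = 4.58*r + 0.97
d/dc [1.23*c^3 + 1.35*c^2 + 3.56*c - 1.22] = 3.69*c^2 + 2.7*c + 3.56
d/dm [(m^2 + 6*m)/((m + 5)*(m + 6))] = 5/(m^2 + 10*m + 25)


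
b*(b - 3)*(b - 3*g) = b^3 - 3*b^2*g - 3*b^2 + 9*b*g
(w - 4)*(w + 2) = w^2 - 2*w - 8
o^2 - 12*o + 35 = (o - 7)*(o - 5)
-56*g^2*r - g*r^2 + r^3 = r*(-8*g + r)*(7*g + r)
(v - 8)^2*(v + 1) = v^3 - 15*v^2 + 48*v + 64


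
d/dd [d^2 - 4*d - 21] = 2*d - 4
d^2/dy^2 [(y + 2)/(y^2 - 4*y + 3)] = 2*((2 - 3*y)*(y^2 - 4*y + 3) + 4*(y - 2)^2*(y + 2))/(y^2 - 4*y + 3)^3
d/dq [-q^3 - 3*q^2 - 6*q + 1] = -3*q^2 - 6*q - 6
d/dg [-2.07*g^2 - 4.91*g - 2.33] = -4.14*g - 4.91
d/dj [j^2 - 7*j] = 2*j - 7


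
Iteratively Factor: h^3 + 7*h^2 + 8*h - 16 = (h + 4)*(h^2 + 3*h - 4) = (h + 4)^2*(h - 1)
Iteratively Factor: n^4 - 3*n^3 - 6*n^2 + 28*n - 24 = (n - 2)*(n^3 - n^2 - 8*n + 12) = (n - 2)^2*(n^2 + n - 6) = (n - 2)^3*(n + 3)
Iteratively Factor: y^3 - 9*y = (y + 3)*(y^2 - 3*y) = (y - 3)*(y + 3)*(y)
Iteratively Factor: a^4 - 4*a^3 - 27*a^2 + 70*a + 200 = (a - 5)*(a^3 + a^2 - 22*a - 40) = (a - 5)*(a + 4)*(a^2 - 3*a - 10) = (a - 5)^2*(a + 4)*(a + 2)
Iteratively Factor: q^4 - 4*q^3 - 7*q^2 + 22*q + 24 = (q - 3)*(q^3 - q^2 - 10*q - 8) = (q - 4)*(q - 3)*(q^2 + 3*q + 2) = (q - 4)*(q - 3)*(q + 2)*(q + 1)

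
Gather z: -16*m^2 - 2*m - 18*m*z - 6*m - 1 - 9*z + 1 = -16*m^2 - 8*m + z*(-18*m - 9)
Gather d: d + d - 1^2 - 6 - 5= 2*d - 12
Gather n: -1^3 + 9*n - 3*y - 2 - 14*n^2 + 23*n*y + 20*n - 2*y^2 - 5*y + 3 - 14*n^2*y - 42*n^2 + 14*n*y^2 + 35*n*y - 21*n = n^2*(-14*y - 56) + n*(14*y^2 + 58*y + 8) - 2*y^2 - 8*y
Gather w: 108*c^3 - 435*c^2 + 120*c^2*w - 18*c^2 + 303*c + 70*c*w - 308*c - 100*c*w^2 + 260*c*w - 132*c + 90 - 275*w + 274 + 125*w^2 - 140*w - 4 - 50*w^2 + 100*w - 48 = 108*c^3 - 453*c^2 - 137*c + w^2*(75 - 100*c) + w*(120*c^2 + 330*c - 315) + 312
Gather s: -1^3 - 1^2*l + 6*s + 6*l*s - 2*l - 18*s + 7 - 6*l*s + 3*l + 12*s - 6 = 0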